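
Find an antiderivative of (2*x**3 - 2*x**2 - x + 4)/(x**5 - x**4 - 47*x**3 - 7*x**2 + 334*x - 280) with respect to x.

13*log(x - 7)/88 - log(x - 2)/21 + log(x - 1)/60 + 76*log(x + 4)/165 - 97*log(x + 5)/168 + C

Factor the denominator: (x - 7)*(x - 2)*(x - 1)*(x + 4)*(x + 5).
Partial-fraction decomposition: -97/(168*(x + 5)) + 76/(165*(x + 4)) + 1/(60*(x - 1)) - 1/(21*(x - 2)) + 13/(88*(x - 7)).
Integrate each term: A/(x−a) contributes A·log|x−a|.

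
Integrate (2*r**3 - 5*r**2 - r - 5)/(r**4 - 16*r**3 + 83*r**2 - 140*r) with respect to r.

Factor the denominator: r*(r - 7)*(r - 5)*(r - 4).
Partial-fraction decomposition: 13/(4*(r - 4)) - 23/(2*(r - 5)) + 143/(14*(r - 7)) + 1/(28*r).
Integrate each term: A/(r−a) contributes A·log|r−a|.

log(r)/28 + 143*log(r - 7)/14 - 23*log(r - 5)/2 + 13*log(r - 4)/4 + C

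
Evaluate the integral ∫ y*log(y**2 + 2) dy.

Let u = y**2 + 2, so du = (2*y) dy.
The integral becomes (1/2)·∫ log(u) du; integrate by parts with u′=log(u), dv′=du.

y**2*log(y**2 + 2)/2 - y**2/2 + log(y**2 + 2) + C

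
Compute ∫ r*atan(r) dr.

Use integration by parts with u = arctan(r), dv = r dr.
Then du = 1/(r**2 + 1) dr.

r**2*atan(r)/2 - r/2 + atan(r)/2 + C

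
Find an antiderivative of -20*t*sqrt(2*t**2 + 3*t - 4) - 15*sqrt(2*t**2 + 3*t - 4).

-10*(2*t**2 + 3*t - 4)**(3/2)/3 + C

Let u = 2*t**2 + 3*t - 4, so du = (4*t + 3) dt.
Rewriting, the integral becomes -5·∫ √u du = -5·(2/3)u^(3/2).
Substituting back, u = 2*t**2 + 3*t - 4.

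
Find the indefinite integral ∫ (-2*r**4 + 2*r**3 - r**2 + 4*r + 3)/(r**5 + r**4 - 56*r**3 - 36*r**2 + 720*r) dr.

log(r)/240 - 241*log(r - 6)/176 + 127*log(r - 4)/240 + 514*log(r + 5)/165 - 1027*log(r + 6)/240 + C

Factor the denominator: r*(r - 6)*(r - 4)*(r + 5)*(r + 6).
Partial-fraction decomposition: -1027/(240*(r + 6)) + 514/(165*(r + 5)) + 127/(240*(r - 4)) - 241/(176*(r - 6)) + 1/(240*r).
Integrate each term: A/(r−a) contributes A·log|r−a|.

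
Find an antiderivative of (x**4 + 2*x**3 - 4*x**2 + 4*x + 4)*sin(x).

-x**4*cos(x) + 4*x**3*sin(x) - 2*x**3*cos(x) + 6*x**2*sin(x) + 16*x**2*cos(x) - 32*x*sin(x) + 8*x*cos(x) - 8*sin(x) - 36*cos(x) + C

Use integration by parts with u = x**4 + 2*x**3 - 4*x**2 + 4*x + 4, dv = sin(x) dx, so v = -cos(x).
Apply parts 4 times (tabular method): alternate signs, differentiate u down to 0, integrate dv up.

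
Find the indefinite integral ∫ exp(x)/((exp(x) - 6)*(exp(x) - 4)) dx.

Let u = e^x, du = e^x dx.
The integral becomes ∫ du/((u-4)(u-6)); decompose into partial fractions.

log(exp(x) - 6)/2 - log(exp(x) - 4)/2 + C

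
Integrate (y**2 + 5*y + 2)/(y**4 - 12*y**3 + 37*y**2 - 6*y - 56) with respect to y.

Factor the denominator: (y - 7)*(y - 4)*(y - 2)*(y + 1).
Partial-fraction decomposition: 1/(60*(y + 1)) + 8/(15*(y - 2)) - 19/(15*(y - 4)) + 43/(60*(y - 7)).
Integrate each term: A/(y−a) contributes A·log|y−a|.

43*log(y - 7)/60 - 19*log(y - 4)/15 + 8*log(y - 2)/15 + log(y + 1)/60 + C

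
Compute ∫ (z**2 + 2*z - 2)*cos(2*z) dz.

z**2*sin(2*z)/2 + z*sin(2*z) + z*cos(2*z)/2 - 5*sin(2*z)/4 + cos(2*z)/2 + C

Use integration by parts with u = z**2 + 2*z - 2, dv = cos(2*z) dz, so v = sin(2*z)/2.
Apply parts 2 times (tabular method): alternate signs, differentiate u down to 0, integrate dv up.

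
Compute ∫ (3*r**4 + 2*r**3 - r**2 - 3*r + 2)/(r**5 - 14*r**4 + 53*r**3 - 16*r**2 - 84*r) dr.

Factor the denominator: r*(r - 7)*(r - 6)*(r - 2)*(r + 1).
Partial-fraction decomposition: 5/(168*(r + 1)) + 7/(15*(r - 2)) - 1067/(42*(r - 6)) + 7821/(280*(r - 7)) - 1/(42*r).
Integrate each term: A/(r−a) contributes A·log|r−a|.

-log(r)/42 + 7821*log(r - 7)/280 - 1067*log(r - 6)/42 + 7*log(r - 2)/15 + 5*log(r + 1)/168 + C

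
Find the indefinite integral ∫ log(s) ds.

s*log(s) - s + C

Use integration by parts with u = log(s), dv = ds.
Then du = 1/s ds and v = s.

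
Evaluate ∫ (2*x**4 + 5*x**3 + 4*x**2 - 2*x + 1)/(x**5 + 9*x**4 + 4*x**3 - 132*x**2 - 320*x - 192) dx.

Factor the denominator: (x - 4)*(x + 1)*(x + 2)*(x + 4)*(x + 6).
Partial-fraction decomposition: 1669/(400*(x + 6)) - 265/(96*(x + 4)) + 13/(48*(x + 2)) - 4/(75*(x + 1)) + 889/(2400*(x - 4)).
Integrate each term: A/(x−a) contributes A·log|x−a|.

889*log(x - 4)/2400 - 4*log(x + 1)/75 + 13*log(x + 2)/48 - 265*log(x + 4)/96 + 1669*log(x + 6)/400 + C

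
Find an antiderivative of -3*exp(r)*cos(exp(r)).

-3*sin(exp(r)) + C

Let u = exp(r), so du = (exp(r)) dr.
Rewriting, the integral becomes -3·∫ cos(u) du = -3·sin(u).
Substituting back, u = exp(r).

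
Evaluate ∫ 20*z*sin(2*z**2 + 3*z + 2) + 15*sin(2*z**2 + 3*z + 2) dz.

Let u = 2*z**2 + 3*z + 2, so du = (4*z + 3) dz.
Rewriting, the integral becomes 5·∫ sin(u) du = 5·-cos(u).
Substituting back, u = 2*z**2 + 3*z + 2.

-5*cos(2*z**2 + 3*z + 2) + C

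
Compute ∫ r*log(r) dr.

Use integration by parts with u = log(r), dv = r dr.
Then du = 1/r dr and v = r**2/2.

r**2*log(r)/2 - r**2/4 + C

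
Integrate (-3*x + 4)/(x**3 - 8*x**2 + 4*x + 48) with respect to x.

Factor the denominator: (x - 6)*(x - 4)*(x + 2).
Partial-fraction decomposition: 5/(24*(x + 2)) + 2/(3*(x - 4)) - 7/(8*(x - 6)).
Integrate each term: A/(x−a) contributes A·log|x−a|.

-7*log(x - 6)/8 + 2*log(x - 4)/3 + 5*log(x + 2)/24 + C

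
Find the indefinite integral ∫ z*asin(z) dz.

z**2*asin(z)/2 + z*sqrt(-z**2 + 1)/4 - asin(z)/4 + C

Use integration by parts with u = arcsin(z), dv = z dz.
Then du = 1/sqrt(-z**2 + 1) dz.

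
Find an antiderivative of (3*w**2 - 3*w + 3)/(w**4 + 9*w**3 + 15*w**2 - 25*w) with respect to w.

Factor the denominator: w*(w - 1)*(w + 5)**2.
Partial-fraction decomposition: 11/(300*(w + 5)) + 31/(10*(w + 5)**2) + 1/(12*(w - 1)) - 3/(25*w).
Integrate each term; A/(w−a) gives A·log|w−a|; A/(w−a)² gives −A/(w−a).

-3*log(w)/25 + log(w - 1)/12 + 11*log(w + 5)/300 - 31/(10*w + 50) + C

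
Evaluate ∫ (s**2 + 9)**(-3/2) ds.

Substitute s = 3·tan(θ), so ds = 3·sec(θ)^2 dθ and the radical becomes sqrt(s**2 + 9) = 3·sec(θ) by the Pythagorean identity.
Integrate the resulting trig expression in θ, then back-substitute tan(θ) = s/3, sec(θ) = sqrt(s**2 + 9)/3 (absorbing any constant into C).

s/(9*sqrt(s**2 + 9)) + C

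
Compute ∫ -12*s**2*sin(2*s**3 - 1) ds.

2*cos(2*s**3 - 1) + C

Let u = 2*s**3 - 1, so du = (6*s**2) ds.
Rewriting, the integral becomes -2·∫ sin(u) du = -2·-cos(u).
Substituting back, u = 2*s**3 - 1.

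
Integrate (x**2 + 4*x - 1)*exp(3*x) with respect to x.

Use integration by parts with u = x**2 + 4*x - 1, dv = exp(3*x) dx, so v = exp(3*x)/3.
Apply parts 2 times (tabular method): alternate signs, differentiate u down to 0, integrate dv up.

(9*x**2 + 30*x - 19)*exp(3*x)/27 + C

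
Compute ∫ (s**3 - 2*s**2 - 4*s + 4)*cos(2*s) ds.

Use integration by parts with u = s**3 - 2*s**2 - 4*s + 4, dv = cos(2*s) ds, so v = sin(2*s)/2.
Apply parts 3 times (tabular method): alternate signs, differentiate u down to 0, integrate dv up.

s**3*sin(2*s)/2 - s**2*sin(2*s) + 3*s**2*cos(2*s)/4 - 11*s*sin(2*s)/4 - s*cos(2*s) + 5*sin(2*s)/2 - 11*cos(2*s)/8 + C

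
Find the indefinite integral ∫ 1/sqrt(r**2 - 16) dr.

log(r + sqrt(r**2 - 16)) + C

Substitute r = 4·sec(θ), so dr = 4·sec(θ)*tan(θ) dθ and the radical becomes sqrt(r**2 - 16) = 4·tan(θ) by the Pythagorean identity.
Integrate the resulting trig expression in θ, then back-substitute sec(θ) = r/4, tan(θ) = sqrt(r**2 - 16)/4 (absorbing any constant into C).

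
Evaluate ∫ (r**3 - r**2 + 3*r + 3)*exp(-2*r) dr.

Use integration by parts with u = r**3 - r**2 + 3*r + 3, dv = exp(-2*r) dr, so v = -exp(-2*r)/2.
Apply parts 3 times (tabular method): alternate signs, differentiate u down to 0, integrate dv up.

(-4*r**3 - 2*r**2 - 14*r - 19)*exp(-2*r)/8 + C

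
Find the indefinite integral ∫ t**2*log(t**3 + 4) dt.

t**3*log(t**3 + 4)/3 - t**3/3 + 4*log(t**3 + 4)/3 + C

Let u = t**3 + 4, so du = (3*t**2) dt.
The integral becomes (1/3)·∫ log(u) du; integrate by parts with u′=log(u), dv′=du.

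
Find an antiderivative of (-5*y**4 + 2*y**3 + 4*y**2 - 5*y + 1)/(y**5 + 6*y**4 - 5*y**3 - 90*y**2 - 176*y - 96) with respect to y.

Factor the denominator: (y - 4)*(y + 1)*(y + 2)*(y + 3)*(y + 4).
Partial-fraction decomposition: -441/(16*(y + 4)) + 407/(14*(y + 3)) - 23/(4*(y + 2)) - 1/(10*(y + 1)) - 369/(560*(y - 4)).
Integrate each term: A/(y−a) contributes A·log|y−a|.

-369*log(y - 4)/560 - log(y + 1)/10 - 23*log(y + 2)/4 + 407*log(y + 3)/14 - 441*log(y + 4)/16 + C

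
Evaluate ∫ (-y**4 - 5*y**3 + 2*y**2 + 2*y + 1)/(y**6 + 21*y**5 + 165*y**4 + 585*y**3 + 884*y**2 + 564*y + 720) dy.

Factor the denominator: (y + 4)*(y + 5)*(y + 6)**2*(y**2 + 1).
Partial-fraction decomposition: (4985*y + 2687)/(605098*(y**2 + 1)) + 1423/(5476*(y + 6)) - 155/(74*(y + 6)**2) - 41/(26*(y + 5)) + 89/(68*(y + 4)).
Integrate each term; A/(y−a) gives A·log|y−a|; the (By+D)/(y²+p²) term gives a log and an atan.

89*log(y + 4)/68 - 41*log(y + 5)/26 + 1423*log(y + 6)/5476 + 4985*log(y**2 + 1)/1210196 + 2687*atan(y)/605098 + 155/(74*y + 444) + C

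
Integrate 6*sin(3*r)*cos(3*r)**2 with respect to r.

-2*cos(3*r)**3/3 + C

Let u = cos(3*r), so du = (-3*sin(3*r)) dr.
Rewriting, the integral becomes -2·∫ u^2 du = -2·u^3/3.
Substituting back, u = cos(3*r).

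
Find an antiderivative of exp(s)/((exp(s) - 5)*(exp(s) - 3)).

Let u = e^s, du = e^s ds.
The integral becomes ∫ du/((u-3)(u-5)); decompose into partial fractions.

log(exp(s) - 5)/2 - log(exp(s) - 3)/2 + C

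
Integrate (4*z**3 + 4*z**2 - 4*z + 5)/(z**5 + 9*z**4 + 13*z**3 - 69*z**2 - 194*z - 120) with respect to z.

137*log(z - 3)/1120 - 3*log(z + 1)/16 - log(z + 2)/10 + 57*log(z + 4)/14 - 125*log(z + 5)/32 + C

Factor the denominator: (z - 3)*(z + 1)*(z + 2)*(z + 4)*(z + 5).
Partial-fraction decomposition: -125/(32*(z + 5)) + 57/(14*(z + 4)) - 1/(10*(z + 2)) - 3/(16*(z + 1)) + 137/(1120*(z - 3)).
Integrate each term: A/(z−a) contributes A·log|z−a|.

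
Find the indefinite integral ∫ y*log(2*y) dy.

y**2*(log(y) + log(2))/2 - y**2/4 + C

Use integration by parts with u = log(2*y), dv = y dy.
Then du = 1/y dy and v = y**2/2.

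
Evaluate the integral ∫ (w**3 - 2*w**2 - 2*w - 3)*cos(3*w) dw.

Use integration by parts with u = w**3 - 2*w**2 - 2*w - 3, dv = cos(3*w) dw, so v = sin(3*w)/3.
Apply parts 3 times (tabular method): alternate signs, differentiate u down to 0, integrate dv up.

w**3*sin(3*w)/3 - 2*w**2*sin(3*w)/3 + w**2*cos(3*w)/3 - 8*w*sin(3*w)/9 - 4*w*cos(3*w)/9 - 23*sin(3*w)/27 - 8*cos(3*w)/27 + C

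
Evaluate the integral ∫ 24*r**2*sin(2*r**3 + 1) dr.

Let u = 2*r**3 + 1, so du = (6*r**2) dr.
Rewriting, the integral becomes 4·∫ sin(u) du = 4·-cos(u).
Substituting back, u = 2*r**3 + 1.

-4*cos(2*r**3 + 1) + C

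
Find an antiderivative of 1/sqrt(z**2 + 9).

Substitute z = 3·tan(θ), so dz = 3·sec(θ)^2 dθ and the radical becomes sqrt(z**2 + 9) = 3·sec(θ) by the Pythagorean identity.
Integrate the resulting trig expression in θ, then back-substitute tan(θ) = z/3, sec(θ) = sqrt(z**2 + 9)/3 (absorbing any constant into C).

log(z + sqrt(z**2 + 9)) + C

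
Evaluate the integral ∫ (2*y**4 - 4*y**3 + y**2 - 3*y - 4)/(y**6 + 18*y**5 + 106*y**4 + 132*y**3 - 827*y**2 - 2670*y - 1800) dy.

Factor the denominator: (y - 3)*(y + 1)*(y + 4)*(y + 5)**2*(y + 6).
Partial-fraction decomposition: -1753/(45*(y + 6)) + 2573/(128*(y + 5)) - 893/(16*(y + 5)**2) + 132/(7*(y + 4)) - 1/(160*(y + 1)) + 25/(8064*(y - 3)).
Integrate each term; A/(y−a) gives A·log|y−a|; A/(y−a)² gives −A/(y−a).

25*log(y - 3)/8064 - log(y + 1)/160 + 132*log(y + 4)/7 + 2573*log(y + 5)/128 - 1753*log(y + 6)/45 + 893/(16*y + 80) + C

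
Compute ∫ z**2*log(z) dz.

Use integration by parts with u = log(z), dv = z**2 dz.
Then du = 1/z dz and v = z**3/3.

z**3*log(z)/3 - z**3/9 + C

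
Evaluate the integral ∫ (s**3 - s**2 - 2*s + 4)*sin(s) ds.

Use integration by parts with u = s**3 - s**2 - 2*s + 4, dv = sin(s) ds, so v = -cos(s).
Apply parts 3 times (tabular method): alternate signs, differentiate u down to 0, integrate dv up.

-s**3*cos(s) + 3*s**2*sin(s) + s**2*cos(s) - 2*s*sin(s) + 8*s*cos(s) - 8*sin(s) - 6*cos(s) + C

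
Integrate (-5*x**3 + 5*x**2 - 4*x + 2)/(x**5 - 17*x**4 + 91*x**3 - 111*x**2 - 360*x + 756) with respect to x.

Factor the denominator: (x - 7)*(x - 6)*(x - 3)**2*(x + 2).
Partial-fraction decomposition: 7/(180*(x + 2)) - 221/(90*(x - 3)) - 5/(3*(x - 3)**2) + 461/(36*(x - 6)) - 187/(18*(x - 7)).
Integrate each term; A/(x−a) gives A·log|x−a|; A/(x−a)² gives −A/(x−a).

-187*log(x - 7)/18 + 461*log(x - 6)/36 - 221*log(x - 3)/90 + 7*log(x + 2)/180 + 5/(3*x - 9) + C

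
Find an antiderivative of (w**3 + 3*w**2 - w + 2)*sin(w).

-w**3*cos(w) + 3*w**2*sin(w) - 3*w**2*cos(w) + 6*w*sin(w) + 7*w*cos(w) - 7*sin(w) + 4*cos(w) + C

Use integration by parts with u = w**3 + 3*w**2 - w + 2, dv = sin(w) dw, so v = -cos(w).
Apply parts 3 times (tabular method): alternate signs, differentiate u down to 0, integrate dv up.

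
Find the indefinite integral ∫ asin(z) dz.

z*asin(z) + sqrt(-z**2 + 1) + C

Use integration by parts with u = arcsin(z), dv = dz.
Then du = 1/sqrt(-z**2 + 1) dz.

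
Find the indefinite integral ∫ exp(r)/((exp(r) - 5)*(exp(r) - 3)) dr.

log(exp(r) - 5)/2 - log(exp(r) - 3)/2 + C

Let u = e^r, du = e^r dr.
The integral becomes ∫ du/((u-5)(u-3)); decompose into partial fractions.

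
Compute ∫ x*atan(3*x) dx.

x**2*atan(3*x)/2 - x/6 + atan(3*x)/18 + C

Use integration by parts with u = arctan(3*x), dv = x dx.
Then du = 3/(9*x**2 + 1) dx.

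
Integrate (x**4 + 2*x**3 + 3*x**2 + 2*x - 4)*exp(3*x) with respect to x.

Use integration by parts with u = x**4 + 2*x**3 + 3*x**2 + 2*x - 4, dv = exp(3*x) dx, so v = exp(3*x)/3.
Apply parts 4 times (tabular method): alternate signs, differentiate u down to 0, integrate dv up.

(27*x**4 + 18*x**3 + 63*x**2 + 12*x - 112)*exp(3*x)/81 + C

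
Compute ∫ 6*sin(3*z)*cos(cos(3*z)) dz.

-2*sin(cos(3*z)) + C

Let u = cos(3*z), so du = (-3*sin(3*z)) dz.
Rewriting, the integral becomes -2·∫ cos(u) du = -2·sin(u).
Substituting back, u = cos(3*z).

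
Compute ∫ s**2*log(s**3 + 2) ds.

s**3*log(s**3 + 2)/3 - s**3/3 + 2*log(s**3 + 2)/3 + C

Let u = s**3 + 2, so du = (3*s**2) ds.
The integral becomes (1/3)·∫ log(u) du; integrate by parts with u′=log(u), dv′=du.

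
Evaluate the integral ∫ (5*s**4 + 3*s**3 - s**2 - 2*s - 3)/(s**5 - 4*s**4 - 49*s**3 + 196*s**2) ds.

Factor the denominator: s**2*(s - 7)*(s - 4)*(s + 7).
Partial-fraction decomposition: 5469/(3773*(s + 7)) - 1445/(528*(s - 4)) + 6484/(1029*(s - 7)) - 11/(784*s) - 3/(196*s**2).
Integrate each term; A/(s−a) gives A·log|s−a|; A/(s−a)² gives −A/(s−a).

-11*log(s)/784 + 6484*log(s - 7)/1029 - 1445*log(s - 4)/528 + 5469*log(s + 7)/3773 + 3/(196*s) + C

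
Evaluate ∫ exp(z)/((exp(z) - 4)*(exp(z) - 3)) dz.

Let u = e^z, du = e^z dz.
The integral becomes ∫ du/((u-4)(u-3)); decompose into partial fractions.

log(exp(z) - 4) - log(exp(z) - 3) + C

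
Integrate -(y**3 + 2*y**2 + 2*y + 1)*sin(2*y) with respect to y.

Use integration by parts with u = y**3 + 2*y**2 + 2*y + 1, dv = -sin(2*y) dy, so v = cos(2*y)/2.
Apply parts 3 times (tabular method): alternate signs, differentiate u down to 0, integrate dv up.

y**3*cos(2*y)/2 - 3*y**2*sin(2*y)/4 + y**2*cos(2*y) - y*sin(2*y) + y*cos(2*y)/4 - sin(2*y)/8 + C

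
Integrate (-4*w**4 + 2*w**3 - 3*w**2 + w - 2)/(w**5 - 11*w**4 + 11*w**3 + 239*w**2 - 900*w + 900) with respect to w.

-1214*log(w - 6)/33 + 387*log(w - 5)/10 - 37*log(w - 3)/6 + 5*log(w - 2)/7 - 177*log(w + 5)/385 + C

Factor the denominator: (w - 6)*(w - 5)*(w - 3)*(w - 2)*(w + 5).
Partial-fraction decomposition: -177/(385*(w + 5)) + 5/(7*(w - 2)) - 37/(6*(w - 3)) + 387/(10*(w - 5)) - 1214/(33*(w - 6)).
Integrate each term: A/(w−a) contributes A·log|w−a|.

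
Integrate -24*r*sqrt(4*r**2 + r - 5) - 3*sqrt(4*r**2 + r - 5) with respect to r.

Let u = 4*r**2 + r - 5, so du = (8*r + 1) dr.
Rewriting, the integral becomes -3·∫ √u du = -3·(2/3)u^(3/2).
Substituting back, u = 4*r**2 + r - 5.

-2*(4*r**2 + r - 5)**(3/2) + C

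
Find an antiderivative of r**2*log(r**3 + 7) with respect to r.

Let u = r**3 + 7, so du = (3*r**2) dr.
The integral becomes (1/3)·∫ log(u) du; integrate by parts with u′=log(u), dv′=du.

r**3*log(r**3 + 7)/3 - r**3/3 + 7*log(r**3 + 7)/3 + C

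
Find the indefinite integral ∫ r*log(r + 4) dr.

Use integration by parts with u = log(r + 4), dv = r dr.
Then du = 1/(r + 4) dr and v = r**2/2.

r**2*log(r + 4)/2 - r**2/4 + 2*r - 8*log(r + 4) + C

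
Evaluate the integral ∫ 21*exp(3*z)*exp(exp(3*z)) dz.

Let u = exp(3*z), so du = (3*exp(3*z)) dz.
Rewriting, the integral becomes 7·∫ e^u du = 7·e^u.
Substituting back, u = exp(3*z).

7*exp(exp(3*z)) + C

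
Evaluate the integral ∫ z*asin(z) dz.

z**2*asin(z)/2 + z*sqrt(-z**2 + 1)/4 - asin(z)/4 + C

Use integration by parts with u = arcsin(z), dv = z dz.
Then du = 1/sqrt(-z**2 + 1) dz.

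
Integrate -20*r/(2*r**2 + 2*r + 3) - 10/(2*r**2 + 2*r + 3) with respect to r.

Let u = 2*r**2 + 2*r + 3, so du = (4*r + 2) dr.
Rewriting, the integral becomes -5·∫ 1/u du = -5·log(u).
Substituting back, u = 2*r**2 + 2*r + 3.

-5*log(2*r**2 + 2*r + 3) + C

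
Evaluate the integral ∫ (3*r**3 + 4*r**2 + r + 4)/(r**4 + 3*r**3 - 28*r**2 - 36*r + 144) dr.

Factor the denominator: (r - 4)*(r - 2)*(r + 3)*(r + 6).
Partial-fraction decomposition: 253/(120*(r + 6)) - 44/(105*(r + 3)) - 23/(40*(r - 2)) + 66/(35*(r - 4)).
Integrate each term: A/(r−a) contributes A·log|r−a|.

66*log(r - 4)/35 - 23*log(r - 2)/40 - 44*log(r + 3)/105 + 253*log(r + 6)/120 + C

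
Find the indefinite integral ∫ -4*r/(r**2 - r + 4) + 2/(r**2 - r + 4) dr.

Let u = r**2 - r + 4, so du = (2*r - 1) dr.
Rewriting, the integral becomes -2·∫ 1/u du = -2·log(u).
Substituting back, u = r**2 - r + 4.

-2*log(r**2 - r + 4) + C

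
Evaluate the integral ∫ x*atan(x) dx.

x**2*atan(x)/2 - x/2 + atan(x)/2 + C

Use integration by parts with u = arctan(x), dv = x dx.
Then du = 1/(x**2 + 1) dx.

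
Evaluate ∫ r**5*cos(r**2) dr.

Let u = r², du = 2r dr; rewrite as (1/2)∫ u^2·cos(1u) du.
Now integrate by parts 2 times.

r**4*sin(r**2)/2 + r**2*cos(r**2) - sin(r**2) + C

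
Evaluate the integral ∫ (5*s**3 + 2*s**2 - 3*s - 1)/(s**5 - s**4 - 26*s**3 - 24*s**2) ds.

Factor the denominator: s**2*(s - 6)*(s + 1)*(s + 4).
Partial-fraction decomposition: -277/(480*(s + 4)) + 1/(21*(s + 1)) + 1133/(2520*(s - 6)) + 23/(288*s) + 1/(24*s**2).
Integrate each term; A/(s−a) gives A·log|s−a|; A/(s−a)² gives −A/(s−a).

23*log(s)/288 + 1133*log(s - 6)/2520 + log(s + 1)/21 - 277*log(s + 4)/480 - 1/(24*s) + C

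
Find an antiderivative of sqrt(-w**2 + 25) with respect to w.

w*sqrt(-w**2 + 25)/2 + 25*asin(w/5)/2 + C

Substitute w = 5·sin(θ), so dw = 5·cos(θ) dθ and the radical becomes sqrt(-w**2 + 25) = 5·cos(θ) by the Pythagorean identity.
Integrate the resulting trig expression in θ, then back-substitute θ = asin(w/5), sin(θ) = w/5, cos(θ) = sqrt(-w**2 + 25)/5 (absorbing any constant into C).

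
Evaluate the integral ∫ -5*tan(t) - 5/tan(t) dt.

Let u = tan(t), so du = (tan(t)**2 + 1) dt.
Rewriting, the integral becomes -5·∫ 1/u du = -5·log(u).
Substituting back, u = tan(t).

-5*log(tan(t)) + C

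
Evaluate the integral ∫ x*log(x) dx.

Use integration by parts with u = log(x), dv = x dx.
Then du = 1/x dx and v = x**2/2.

x**2*log(x)/2 - x**2/4 + C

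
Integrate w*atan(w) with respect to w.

Use integration by parts with u = arctan(w), dv = w dw.
Then du = 1/(w**2 + 1) dw.

w**2*atan(w)/2 - w/2 + atan(w)/2 + C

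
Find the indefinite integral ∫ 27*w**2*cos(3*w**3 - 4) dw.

3*sin(3*w**3 - 4) + C

Let u = 3*w**3 - 4, so du = (9*w**2) dw.
Rewriting, the integral becomes 3·∫ cos(u) du = 3·sin(u).
Substituting back, u = 3*w**3 - 4.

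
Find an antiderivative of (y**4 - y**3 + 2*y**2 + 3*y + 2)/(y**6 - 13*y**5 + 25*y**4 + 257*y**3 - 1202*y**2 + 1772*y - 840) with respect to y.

2179*log(y - 7)/1800 - 293*log(y - 6)/220 + 503*log(y - 2)/4900 + 7*log(y - 1)/180 - 787*log(y + 5)/38808 - 6/(35*y - 70) + C

Factor the denominator: (y - 7)*(y - 6)*(y - 2)**2*(y - 1)*(y + 5).
Partial-fraction decomposition: -787/(38808*(y + 5)) + 7/(180*(y - 1)) + 503/(4900*(y - 2)) + 6/(35*(y - 2)**2) - 293/(220*(y - 6)) + 2179/(1800*(y - 7)).
Integrate each term; A/(y−a) gives A·log|y−a|; A/(y−a)² gives −A/(y−a).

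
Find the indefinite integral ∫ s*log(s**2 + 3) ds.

s**2*log(s**2 + 3)/2 - s**2/2 + 3*log(s**2 + 3)/2 + C

Let u = s**2 + 3, so du = (2*s) ds.
The integral becomes (1/2)·∫ log(u) du; integrate by parts with u′=log(u), dv′=du.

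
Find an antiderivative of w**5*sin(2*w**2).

Let u = w², du = 2w dw; rewrite as (1/2)∫ u^2·sin(2u) du.
Now integrate by parts 2 times.

-w**4*cos(2*w**2)/4 + w**2*sin(2*w**2)/4 + cos(2*w**2)/8 + C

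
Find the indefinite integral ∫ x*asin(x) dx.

Use integration by parts with u = arcsin(x), dv = x dx.
Then du = 1/sqrt(-x**2 + 1) dx.

x**2*asin(x)/2 + x*sqrt(-x**2 + 1)/4 - asin(x)/4 + C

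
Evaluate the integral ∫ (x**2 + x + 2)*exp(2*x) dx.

Use integration by parts with u = x**2 + x + 2, dv = exp(2*x) dx, so v = exp(2*x)/2.
Apply parts 2 times (tabular method): alternate signs, differentiate u down to 0, integrate dv up.

(x**2 + 2)*exp(2*x)/2 + C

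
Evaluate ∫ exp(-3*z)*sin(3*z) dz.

-exp(-3*z)*sin(3*z)/6 - exp(-3*z)*cos(3*z)/6 + C

Let I denote the integral. Integrate by parts with u = sin(3*z), dv = exp(-3*z) dz, so v = -exp(-3*z)/3: I = -exp(-3*z)*sin(3*z)/3 + ∫ exp(-3*z)*cos(3*z) dz.
Apply parts again with u = cos(3*z), dv = exp(-3*z) dz: ∫ exp(-3*z)*cos(3*z) dz = -exp(-3*z)*cos(3*z)/3 − I. Substituting back brings back I: I = -exp(-3*z)*sin(3*z)/3 - exp(-3*z)*cos(3*z)/3 − I.
Solving for I: (1 + 1)·I equals the remaining terms, so I = (1/2)·(-exp(-3*z)*sin(3*z)/3 - exp(-3*z)*cos(3*z)/3).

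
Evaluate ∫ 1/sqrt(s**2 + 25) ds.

Substitute s = 5·tan(θ), so ds = 5·sec(θ)^2 dθ and the radical becomes sqrt(s**2 + 25) = 5·sec(θ) by the Pythagorean identity.
Integrate the resulting trig expression in θ, then back-substitute tan(θ) = s/5, sec(θ) = sqrt(s**2 + 25)/5 (absorbing any constant into C).

log(s + sqrt(s**2 + 25)) + C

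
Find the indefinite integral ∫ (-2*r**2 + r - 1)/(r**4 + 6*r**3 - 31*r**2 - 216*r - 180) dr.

Factor the denominator: (r - 6)*(r + 1)*(r + 5)*(r + 6).
Partial-fraction decomposition: 79/(60*(r + 6)) - 14/(11*(r + 5)) + 1/(35*(r + 1)) - 67/(924*(r - 6)).
Integrate each term: A/(r−a) contributes A·log|r−a|.

-67*log(r - 6)/924 + log(r + 1)/35 - 14*log(r + 5)/11 + 79*log(r + 6)/60 + C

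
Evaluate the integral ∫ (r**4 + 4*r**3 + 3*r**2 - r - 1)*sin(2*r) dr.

-r**4*cos(2*r)/2 + r**3*sin(2*r) - 2*r**3*cos(2*r) + 3*r**2*sin(2*r) + 7*r*cos(2*r)/2 - 7*sin(2*r)/4 + cos(2*r)/2 + C

Use integration by parts with u = r**4 + 4*r**3 + 3*r**2 - r - 1, dv = sin(2*r) dr, so v = -cos(2*r)/2.
Apply parts 4 times (tabular method): alternate signs, differentiate u down to 0, integrate dv up.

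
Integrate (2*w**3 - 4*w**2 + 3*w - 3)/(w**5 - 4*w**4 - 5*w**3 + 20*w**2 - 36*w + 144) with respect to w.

Factor the denominator: (w - 4)*(w - 3)*(w + 3)*(w**2 + 4).
Partial-fraction decomposition: -(7*w - 72)/(260*(w**2 + 4)) - 17/(91*(w + 3)) - 4/(13*(w - 3)) + 73/(140*(w - 4)).
Integrate each term; A/(w−a) gives A·log|w−a|; the (Bw+D)/(w²+p²) term gives a log and an atan.

73*log(w - 4)/140 - 4*log(w - 3)/13 - 17*log(w + 3)/91 - 7*log(w**2 + 4)/520 + 9*atan(w/2)/65 + C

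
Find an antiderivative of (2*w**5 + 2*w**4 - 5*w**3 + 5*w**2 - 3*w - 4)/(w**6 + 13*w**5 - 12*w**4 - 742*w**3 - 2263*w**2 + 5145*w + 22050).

12307*log(w - 7)/34944 - 109*log(w - 3)/4608 + 82379*log(w + 5)/1536 - 11686*log(w + 6)/117 + 5367*log(w + 7)/112 + 1413/(64*w + 320) + C

Factor the denominator: (w - 7)*(w - 3)*(w + 5)**2*(w + 6)*(w + 7).
Partial-fraction decomposition: 5367/(112*(w + 7)) - 11686/(117*(w + 6)) + 82379/(1536*(w + 5)) - 1413/(64*(w + 5)**2) - 109/(4608*(w - 3)) + 12307/(34944*(w - 7)).
Integrate each term; A/(w−a) gives A·log|w−a|; A/(w−a)² gives −A/(w−a).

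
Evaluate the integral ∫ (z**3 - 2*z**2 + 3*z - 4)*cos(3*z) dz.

z**3*sin(3*z)/3 - 2*z**2*sin(3*z)/3 + z**2*cos(3*z)/3 + 7*z*sin(3*z)/9 - 4*z*cos(3*z)/9 - 32*sin(3*z)/27 + 7*cos(3*z)/27 + C

Use integration by parts with u = z**3 - 2*z**2 + 3*z - 4, dv = cos(3*z) dz, so v = sin(3*z)/3.
Apply parts 3 times (tabular method): alternate signs, differentiate u down to 0, integrate dv up.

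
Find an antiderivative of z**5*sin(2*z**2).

-z**4*cos(2*z**2)/4 + z**2*sin(2*z**2)/4 + cos(2*z**2)/8 + C

Let u = z², du = 2z dz; rewrite as (1/2)∫ u^2·sin(2u) du.
Now integrate by parts 2 times.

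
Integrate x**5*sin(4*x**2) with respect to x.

-x**4*cos(4*x**2)/8 + x**2*sin(4*x**2)/16 + cos(4*x**2)/64 + C

Let u = x², du = 2x dx; rewrite as (1/2)∫ u^2·sin(4u) du.
Now integrate by parts 2 times.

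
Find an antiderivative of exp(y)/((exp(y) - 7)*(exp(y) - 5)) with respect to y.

Let u = e^y, du = e^y dy.
The integral becomes ∫ du/((u-5)(u-7)); decompose into partial fractions.

log(exp(y) - 7)/2 - log(exp(y) - 5)/2 + C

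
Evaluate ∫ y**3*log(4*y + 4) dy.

Use integration by parts with u = log(4*y + 4), dv = y**3 dy.
Then du = 4/(4*y + 4) dy and v = y**4/4.

y**4*log(4*y + 4)/4 - y**4/16 + y**3/12 - y**2/8 + y/4 - log(y + 1)/4 + C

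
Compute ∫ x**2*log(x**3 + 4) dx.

x**3*log(x**3 + 4)/3 - x**3/3 + 4*log(x**3 + 4)/3 + C

Let u = x**3 + 4, so du = (3*x**2) dx.
The integral becomes (1/3)·∫ log(u) du; integrate by parts with u′=log(u), dv′=du.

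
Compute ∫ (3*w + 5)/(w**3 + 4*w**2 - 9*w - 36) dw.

Factor the denominator: (w - 3)*(w + 3)*(w + 4).
Partial-fraction decomposition: -1/(w + 4) + 2/(3*(w + 3)) + 1/(3*(w - 3)).
Integrate each term: A/(w−a) contributes A·log|w−a|.

log(w - 3)/3 + 2*log(w + 3)/3 - log(w + 4) + C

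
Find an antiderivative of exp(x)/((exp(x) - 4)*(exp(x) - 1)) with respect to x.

Let u = e^x, du = e^x dx.
The integral becomes ∫ du/((u-1)(u-4)); decompose into partial fractions.

log(exp(x) - 4)/3 - log(exp(x) - 1)/3 + C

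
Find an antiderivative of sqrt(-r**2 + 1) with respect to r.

r*sqrt(-r**2 + 1)/2 + asin(r)/2 + C

Substitute r = sin(θ), so dr = cos(θ) dθ and the radical becomes sqrt(-r**2 + 1) = cos(θ) by the Pythagorean identity.
Integrate the resulting trig expression in θ, then back-substitute θ = asin(r), sin(θ) = r, cos(θ) = sqrt(-r**2 + 1) (absorbing any constant into C).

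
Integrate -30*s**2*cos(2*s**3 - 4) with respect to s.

Let u = 2*s**3 - 4, so du = (6*s**2) ds.
Rewriting, the integral becomes -5·∫ cos(u) du = -5·sin(u).
Substituting back, u = 2*s**3 - 4.

-5*sin(2*s**3 - 4) + C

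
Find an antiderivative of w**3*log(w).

Use integration by parts with u = log(w), dv = w**3 dw.
Then du = 1/w dw and v = w**4/4.

w**4*log(w)/4 - w**4/16 + C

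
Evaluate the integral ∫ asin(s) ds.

s*asin(s) + sqrt(-s**2 + 1) + C

Use integration by parts with u = arcsin(s), dv = ds.
Then du = 1/sqrt(-s**2 + 1) ds.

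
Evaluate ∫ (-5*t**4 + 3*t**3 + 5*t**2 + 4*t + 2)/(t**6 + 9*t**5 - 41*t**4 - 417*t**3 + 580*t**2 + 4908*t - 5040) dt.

Factor the denominator: (t - 5)*(t - 4)*(t - 1)*(t + 6)**2*(t + 7).
Partial-fraction decomposition: 1165/(96*(t + 7)) - 710837/(59290*(t + 6)) + 697/(77*(t + 6)**2) + 3/(1568*(t - 1)) + 3/(10*(t - 4)) - 2603/(5808*(t - 5)).
Integrate each term; A/(t−a) gives A·log|t−a|; A/(t−a)² gives −A/(t−a).

-2603*log(t - 5)/5808 + 3*log(t - 4)/10 + 3*log(t - 1)/1568 - 710837*log(t + 6)/59290 + 1165*log(t + 7)/96 - 697/(77*t + 462) + C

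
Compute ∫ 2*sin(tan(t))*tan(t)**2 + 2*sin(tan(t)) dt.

Let u = tan(t), so du = (tan(t)**2 + 1) dt.
Rewriting, the integral becomes 2·∫ sin(u) du = 2·-cos(u).
Substituting back, u = tan(t).

-2*cos(tan(t)) + C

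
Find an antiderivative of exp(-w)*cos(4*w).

4*exp(-w)*sin(4*w)/17 - exp(-w)*cos(4*w)/17 + C

Let I denote the integral. Integrate by parts with u = cos(4*w), dv = exp(-w) dw, so v = -exp(-w): I = -exp(-w)*cos(4*w) − 4·∫ exp(-w)*sin(4*w) dw.
Apply parts again with u = sin(4*w), dv = exp(-w) dw: ∫ exp(-w)*sin(4*w) dw = -exp(-w)*sin(4*w) + 4·I. Substituting back brings back I: I = 4*exp(-w)*sin(4*w) - exp(-w)*cos(4*w) − 16·I.
Solving for I: (1 + 16)·I equals the remaining terms, so I = (1/17)·(4*exp(-w)*sin(4*w) - exp(-w)*cos(4*w)).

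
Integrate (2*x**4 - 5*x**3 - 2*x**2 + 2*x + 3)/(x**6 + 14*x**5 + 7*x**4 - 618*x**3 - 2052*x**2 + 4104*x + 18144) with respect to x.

97*log(x - 6)/3744 - log(x - 3)/945 + 53*log(x + 4)/56 + 13357*log(x + 6)/864 - 1068*log(x + 7)/65 + 133/(8*x + 48) + C

Factor the denominator: (x - 6)*(x - 3)*(x + 4)*(x + 6)**2*(x + 7).
Partial-fraction decomposition: -1068/(65*(x + 7)) + 13357/(864*(x + 6)) - 133/(8*(x + 6)**2) + 53/(56*(x + 4)) - 1/(945*(x - 3)) + 97/(3744*(x - 6)).
Integrate each term; A/(x−a) gives A·log|x−a|; A/(x−a)² gives −A/(x−a).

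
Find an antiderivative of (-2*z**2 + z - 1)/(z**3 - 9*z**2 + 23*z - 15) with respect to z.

Factor the denominator: (z - 5)*(z - 3)*(z - 1).
Partial-fraction decomposition: -1/(4*(z - 1)) + 4/(z - 3) - 23/(4*(z - 5)).
Integrate each term: A/(z−a) contributes A·log|z−a|.

-23*log(z - 5)/4 + 4*log(z - 3) - log(z - 1)/4 + C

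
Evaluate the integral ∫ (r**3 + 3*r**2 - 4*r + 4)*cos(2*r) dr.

r**3*sin(2*r)/2 + 3*r**2*sin(2*r)/2 + 3*r**2*cos(2*r)/4 - 11*r*sin(2*r)/4 + 3*r*cos(2*r)/2 + 5*sin(2*r)/4 - 11*cos(2*r)/8 + C

Use integration by parts with u = r**3 + 3*r**2 - 4*r + 4, dv = cos(2*r) dr, so v = sin(2*r)/2.
Apply parts 3 times (tabular method): alternate signs, differentiate u down to 0, integrate dv up.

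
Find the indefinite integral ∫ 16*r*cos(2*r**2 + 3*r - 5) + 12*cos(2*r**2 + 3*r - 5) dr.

4*sin(2*r**2 + 3*r - 5) + C

Let u = 2*r**2 + 3*r - 5, so du = (4*r + 3) dr.
Rewriting, the integral becomes 4·∫ cos(u) du = 4·sin(u).
Substituting back, u = 2*r**2 + 3*r - 5.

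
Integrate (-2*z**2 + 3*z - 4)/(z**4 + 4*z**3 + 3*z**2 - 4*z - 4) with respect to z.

Factor the denominator: (z - 1)*(z + 1)*(z + 2)**2.
Partial-fraction decomposition: -13/(3*(z + 2)) - 6/(z + 2)**2 + 9/(2*(z + 1)) - 1/(6*(z - 1)).
Integrate each term; A/(z−a) gives A·log|z−a|; A/(z−a)² gives −A/(z−a).

-log(z - 1)/6 + 9*log(z + 1)/2 - 13*log(z + 2)/3 + 6/(z + 2) + C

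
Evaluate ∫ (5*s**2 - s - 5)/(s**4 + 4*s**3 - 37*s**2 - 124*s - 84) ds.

Factor the denominator: (s - 6)*(s + 1)*(s + 2)*(s + 7).
Partial-fraction decomposition: -19/(30*(s + 7)) + 17/(40*(s + 2)) - 1/(42*(s + 1)) + 13/(56*(s - 6)).
Integrate each term: A/(s−a) contributes A·log|s−a|.

13*log(s - 6)/56 - log(s + 1)/42 + 17*log(s + 2)/40 - 19*log(s + 7)/30 + C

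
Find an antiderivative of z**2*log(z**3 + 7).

z**3*log(z**3 + 7)/3 - z**3/3 + 7*log(z**3 + 7)/3 + C

Let u = z**3 + 7, so du = (3*z**2) dz.
The integral becomes (1/3)·∫ log(u) du; integrate by parts with u′=log(u), dv′=du.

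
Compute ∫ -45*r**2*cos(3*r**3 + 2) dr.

Let u = 3*r**3 + 2, so du = (9*r**2) dr.
Rewriting, the integral becomes -5·∫ cos(u) du = -5·sin(u).
Substituting back, u = 3*r**3 + 2.

-5*sin(3*r**3 + 2) + C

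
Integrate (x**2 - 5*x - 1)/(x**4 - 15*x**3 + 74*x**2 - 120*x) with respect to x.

Factor the denominator: x*(x - 6)*(x - 5)*(x - 4).
Partial-fraction decomposition: -5/(8*(x - 4)) + 1/(5*(x - 5)) + 5/(12*(x - 6)) + 1/(120*x).
Integrate each term: A/(x−a) contributes A·log|x−a|.

log(x)/120 + 5*log(x - 6)/12 + log(x - 5)/5 - 5*log(x - 4)/8 + C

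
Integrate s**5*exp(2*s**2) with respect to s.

Let u = s², du = 2s ds; rewrite as (1/2)∫ u^2·exp(2u) du.
Now integrate by parts 2 times.

(2*s**4 - 2*s**2 + 1)*exp(2*s**2)/8 + C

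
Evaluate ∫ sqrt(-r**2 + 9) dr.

r*sqrt(-r**2 + 9)/2 + 9*asin(r/3)/2 + C

Substitute r = 3·sin(θ), so dr = 3·cos(θ) dθ and the radical becomes sqrt(-r**2 + 9) = 3·cos(θ) by the Pythagorean identity.
Integrate the resulting trig expression in θ, then back-substitute θ = asin(r/3), sin(θ) = r/3, cos(θ) = sqrt(-r**2 + 9)/3 (absorbing any constant into C).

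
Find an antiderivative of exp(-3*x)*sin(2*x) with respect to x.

-3*exp(-3*x)*sin(2*x)/13 - 2*exp(-3*x)*cos(2*x)/13 + C

Let I denote the integral. Integrate by parts with u = sin(2*x), dv = exp(-3*x) dx, so v = -exp(-3*x)/3: I = -exp(-3*x)*sin(2*x)/3 + (2/3)·∫ exp(-3*x)*cos(2*x) dx.
Apply parts again with u = cos(2*x), dv = exp(-3*x) dx: ∫ exp(-3*x)*cos(2*x) dx = -exp(-3*x)*cos(2*x)/3 − (2/3)·I. Substituting back brings back I: I = -exp(-3*x)*sin(2*x)/3 - 2*exp(-3*x)*cos(2*x)/9 − (4/9)·I.
Solving for I: (1 + 4/9)·I equals the remaining terms, so I = (9/13)·(-exp(-3*x)*sin(2*x)/3 - 2*exp(-3*x)*cos(2*x)/9).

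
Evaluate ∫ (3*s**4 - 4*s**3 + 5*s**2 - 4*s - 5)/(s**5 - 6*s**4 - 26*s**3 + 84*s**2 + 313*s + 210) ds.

6043*log(s - 7)/1440 - 1475*log(s - 5)/672 + 11*log(s + 1)/96 - 103*log(s + 2)/63 + 403*log(s + 3)/160 + C

Factor the denominator: (s - 7)*(s - 5)*(s + 1)*(s + 2)*(s + 3).
Partial-fraction decomposition: 403/(160*(s + 3)) - 103/(63*(s + 2)) + 11/(96*(s + 1)) - 1475/(672*(s - 5)) + 6043/(1440*(s - 7)).
Integrate each term: A/(s−a) contributes A·log|s−a|.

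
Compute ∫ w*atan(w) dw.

w**2*atan(w)/2 - w/2 + atan(w)/2 + C

Use integration by parts with u = arctan(w), dv = w dw.
Then du = 1/(w**2 + 1) dw.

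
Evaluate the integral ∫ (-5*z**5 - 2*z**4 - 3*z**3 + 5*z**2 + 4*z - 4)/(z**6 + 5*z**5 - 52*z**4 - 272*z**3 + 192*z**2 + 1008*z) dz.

Factor the denominator: z*(z - 7)*(z - 2)*(z + 2)*(z + 6)**2.
Partial-fraction decomposition: -39535/(12168*(z + 6)) + 1159/(78*(z + 6)**2) - 5/(36*(z + 2)) + 3/(40*(z - 2)) - 89597/(53235*(z - 7)) - 1/(252*z).
Integrate each term; A/(z−a) gives A·log|z−a|; A/(z−a)² gives −A/(z−a).

-log(z)/252 - 89597*log(z - 7)/53235 + 3*log(z - 2)/40 - 5*log(z + 2)/36 - 39535*log(z + 6)/12168 - 1159/(78*z + 468) + C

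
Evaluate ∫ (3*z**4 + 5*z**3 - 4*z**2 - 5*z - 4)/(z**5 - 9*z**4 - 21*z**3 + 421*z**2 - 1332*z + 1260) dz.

2395*log(z - 6)/78 - 2371*log(z - 5)/72 + 323*log(z - 3)/60 - 29*log(z - 2)/54 + 5323*log(z + 7)/14040 + C

Factor the denominator: (z - 6)*(z - 5)*(z - 3)*(z - 2)*(z + 7).
Partial-fraction decomposition: 5323/(14040*(z + 7)) - 29/(54*(z - 2)) + 323/(60*(z - 3)) - 2371/(72*(z - 5)) + 2395/(78*(z - 6)).
Integrate each term: A/(z−a) contributes A·log|z−a|.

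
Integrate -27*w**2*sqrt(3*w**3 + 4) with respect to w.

Let u = 3*w**3 + 4, so du = (9*w**2) dw.
Rewriting, the integral becomes -3·∫ √u du = -3·(2/3)u^(3/2).
Substituting back, u = 3*w**3 + 4.

-2*(3*w**3 + 4)**(3/2) + C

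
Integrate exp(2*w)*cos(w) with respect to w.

Let I denote the integral. Integrate by parts with u = cos(w), dv = exp(2*w) dw, so v = exp(2*w)/2: I = exp(2*w)*cos(w)/2 + (1/2)·∫ exp(2*w)*sin(w) dw.
Apply parts again with u = sin(w), dv = exp(2*w) dw: ∫ exp(2*w)*sin(w) dw = exp(2*w)*sin(w)/2 − (1/2)·I. Substituting back brings back I: I = exp(2*w)*sin(w)/4 + exp(2*w)*cos(w)/2 − (1/4)·I.
Solving for I: (1 + 1/4)·I equals the remaining terms, so I = (4/5)·(exp(2*w)*sin(w)/4 + exp(2*w)*cos(w)/2).

exp(2*w)*sin(w)/5 + 2*exp(2*w)*cos(w)/5 + C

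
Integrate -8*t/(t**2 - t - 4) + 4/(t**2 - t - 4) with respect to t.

-4*log(t**2 - t - 4) + C

Let u = t**2 - t - 4, so du = (2*t - 1) dt.
Rewriting, the integral becomes -4·∫ 1/u du = -4·log(u).
Substituting back, u = t**2 - t - 4.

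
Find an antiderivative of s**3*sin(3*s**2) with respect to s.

-s**2*cos(3*s**2)/6 + sin(3*s**2)/18 + C

Let u = s², du = 2s ds; rewrite as (1/2)∫ u^1·sin(3u) du.
Now integrate by parts 1 time.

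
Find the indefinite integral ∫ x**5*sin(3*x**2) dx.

Let u = x², du = 2x dx; rewrite as (1/2)∫ u^2·sin(3u) du.
Now integrate by parts 2 times.

-x**4*cos(3*x**2)/6 + x**2*sin(3*x**2)/9 + cos(3*x**2)/27 + C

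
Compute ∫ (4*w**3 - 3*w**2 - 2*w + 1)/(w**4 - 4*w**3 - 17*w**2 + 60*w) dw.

Factor the denominator: w*(w - 5)*(w - 3)*(w + 4).
Partial-fraction decomposition: 295/(252*(w + 4)) - 38/(21*(w - 3)) + 208/(45*(w - 5)) + 1/(60*w).
Integrate each term: A/(w−a) contributes A·log|w−a|.

log(w)/60 + 208*log(w - 5)/45 - 38*log(w - 3)/21 + 295*log(w + 4)/252 + C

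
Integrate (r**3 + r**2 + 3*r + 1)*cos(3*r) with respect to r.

r**3*sin(3*r)/3 + r**2*sin(3*r)/3 + r**2*cos(3*r)/3 + 7*r*sin(3*r)/9 + 2*r*cos(3*r)/9 + 7*sin(3*r)/27 + 7*cos(3*r)/27 + C

Use integration by parts with u = r**3 + r**2 + 3*r + 1, dv = cos(3*r) dr, so v = sin(3*r)/3.
Apply parts 3 times (tabular method): alternate signs, differentiate u down to 0, integrate dv up.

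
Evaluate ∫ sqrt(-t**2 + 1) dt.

t*sqrt(-t**2 + 1)/2 + asin(t)/2 + C

Substitute t = sin(θ), so dt = cos(θ) dθ and the radical becomes sqrt(-t**2 + 1) = cos(θ) by the Pythagorean identity.
Integrate the resulting trig expression in θ, then back-substitute θ = asin(t), sin(θ) = t, cos(θ) = sqrt(-t**2 + 1) (absorbing any constant into C).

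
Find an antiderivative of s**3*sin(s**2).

-s**2*cos(s**2)/2 + sin(s**2)/2 + C

Let u = s², du = 2s ds; rewrite as (1/2)∫ u^1·sin(1u) du.
Now integrate by parts 1 time.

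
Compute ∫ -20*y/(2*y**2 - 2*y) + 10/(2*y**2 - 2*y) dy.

-5*log(2*y**2 - 2*y) + C

Let u = 2*y**2 - 2*y, so du = (4*y - 2) dy.
Rewriting, the integral becomes -5·∫ 1/u du = -5·log(u).
Substituting back, u = 2*y**2 - 2*y.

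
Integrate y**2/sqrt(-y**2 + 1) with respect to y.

Substitute y = sin(θ), so dy = cos(θ) dθ and the radical becomes sqrt(-y**2 + 1) = cos(θ) by the Pythagorean identity.
Integrate the resulting trig expression in θ, then back-substitute θ = asin(y), sin(θ) = y, cos(θ) = sqrt(-y**2 + 1) (absorbing any constant into C).

-y*sqrt(-y**2 + 1)/2 + asin(y)/2 + C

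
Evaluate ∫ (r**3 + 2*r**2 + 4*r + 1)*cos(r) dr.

Use integration by parts with u = r**3 + 2*r**2 + 4*r + 1, dv = cos(r) dr, so v = sin(r).
Apply parts 3 times (tabular method): alternate signs, differentiate u down to 0, integrate dv up.

r**3*sin(r) + 2*r**2*sin(r) + 3*r**2*cos(r) - 2*r*sin(r) + 4*r*cos(r) - 3*sin(r) - 2*cos(r) + C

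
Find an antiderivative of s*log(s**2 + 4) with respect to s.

Let u = s**2 + 4, so du = (2*s) ds.
The integral becomes (1/2)·∫ log(u) du; integrate by parts with u′=log(u), dv′=du.

s**2*log(s**2 + 4)/2 - s**2/2 + 2*log(s**2 + 4) + C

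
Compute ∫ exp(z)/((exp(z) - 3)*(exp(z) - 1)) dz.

Let u = e^z, du = e^z dz.
The integral becomes ∫ du/((u-3)(u-1)); decompose into partial fractions.

log(exp(z) - 3)/2 - log(exp(z) - 1)/2 + C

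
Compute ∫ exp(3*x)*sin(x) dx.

Let I denote the integral. Integrate by parts with u = sin(x), dv = exp(3*x) dx, so v = exp(3*x)/3: I = exp(3*x)*sin(x)/3 − (1/3)·∫ exp(3*x)*cos(x) dx.
Apply parts again with u = cos(x), dv = exp(3*x) dx: ∫ exp(3*x)*cos(x) dx = exp(3*x)*cos(x)/3 + (1/3)·I. Substituting back brings back I: I = exp(3*x)*sin(x)/3 - exp(3*x)*cos(x)/9 − (1/9)·I.
Solving for I: (1 + 1/9)·I equals the remaining terms, so I = (9/10)·(exp(3*x)*sin(x)/3 - exp(3*x)*cos(x)/9).

3*exp(3*x)*sin(x)/10 - exp(3*x)*cos(x)/10 + C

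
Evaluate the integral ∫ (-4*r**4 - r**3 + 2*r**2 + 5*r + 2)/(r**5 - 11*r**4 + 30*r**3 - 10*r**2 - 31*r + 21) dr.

Factor the denominator: (r - 7)*(r - 3)*(r - 1)**2*(r + 1).
Partial-fraction decomposition: -1/(32*(r + 1)) - 7/(18*(r - 1)) + 1/(6*(r - 1)**2) + 79/(16*(r - 3)) - 2453/(288*(r - 7)).
Integrate each term; A/(r−a) gives A·log|r−a|; A/(r−a)² gives −A/(r−a).

-2453*log(r - 7)/288 + 79*log(r - 3)/16 - 7*log(r - 1)/18 - log(r + 1)/32 - 1/(6*r - 6) + C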